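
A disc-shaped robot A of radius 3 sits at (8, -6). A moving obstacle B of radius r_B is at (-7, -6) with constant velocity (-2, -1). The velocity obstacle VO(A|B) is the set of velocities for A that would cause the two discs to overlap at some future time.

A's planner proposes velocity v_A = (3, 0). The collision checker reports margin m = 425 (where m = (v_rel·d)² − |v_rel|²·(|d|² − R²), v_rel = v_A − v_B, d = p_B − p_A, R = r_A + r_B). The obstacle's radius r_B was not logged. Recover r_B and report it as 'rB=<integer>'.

m = 425
d = (-15, 0);  v_rel = (5, 1),  |v_rel|² = 26
v_rel×d = (5)·(0) − (1)·(-15) = 15
since m = R²·26 − 15²:  R² = (225 + 425) / 26 = 25
R = √25 = 5  ⇒  r_B = 5 − 3 = 2

rB=2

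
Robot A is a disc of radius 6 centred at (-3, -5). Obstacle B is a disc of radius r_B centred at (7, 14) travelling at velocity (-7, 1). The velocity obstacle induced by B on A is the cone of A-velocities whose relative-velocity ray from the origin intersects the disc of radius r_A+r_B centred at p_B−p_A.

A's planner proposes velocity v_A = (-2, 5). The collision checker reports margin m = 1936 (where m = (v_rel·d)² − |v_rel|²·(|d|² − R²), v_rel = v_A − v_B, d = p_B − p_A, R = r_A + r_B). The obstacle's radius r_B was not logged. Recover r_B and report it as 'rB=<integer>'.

m = 1936
d = (10, 19);  v_rel = (5, 4),  |v_rel|² = 41
v_rel×d = (5)·(19) − (4)·(10) = 55
since m = R²·41 − 55²:  R² = (3025 + 1936) / 41 = 121
R = √121 = 11  ⇒  r_B = 11 − 6 = 5

rB=5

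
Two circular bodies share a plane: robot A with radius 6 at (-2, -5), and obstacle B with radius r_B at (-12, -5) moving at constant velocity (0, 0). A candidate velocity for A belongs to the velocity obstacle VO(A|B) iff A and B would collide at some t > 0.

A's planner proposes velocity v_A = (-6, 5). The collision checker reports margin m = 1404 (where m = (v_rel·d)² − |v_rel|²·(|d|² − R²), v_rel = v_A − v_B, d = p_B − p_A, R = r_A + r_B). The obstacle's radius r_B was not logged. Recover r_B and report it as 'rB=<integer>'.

m = 1404
d = (-10, 0);  v_rel = (-6, 5),  |v_rel|² = 61
v_rel×d = (-6)·(0) − (5)·(-10) = 50
since m = R²·61 − 50²:  R² = (2500 + 1404) / 61 = 64
R = √64 = 8  ⇒  r_B = 8 − 6 = 2

rB=2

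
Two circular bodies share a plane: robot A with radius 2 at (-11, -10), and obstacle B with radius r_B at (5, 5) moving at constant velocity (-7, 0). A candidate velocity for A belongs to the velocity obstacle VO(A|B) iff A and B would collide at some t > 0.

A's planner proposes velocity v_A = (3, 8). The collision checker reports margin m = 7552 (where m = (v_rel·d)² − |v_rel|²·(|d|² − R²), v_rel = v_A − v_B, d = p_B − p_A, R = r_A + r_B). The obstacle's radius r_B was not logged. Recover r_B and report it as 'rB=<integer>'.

m = 7552
d = (16, 15);  v_rel = (10, 8),  |v_rel|² = 164
v_rel×d = (10)·(15) − (8)·(16) = 22
since m = R²·164 − 22²:  R² = (484 + 7552) / 164 = 49
R = √49 = 7  ⇒  r_B = 7 − 2 = 5

rB=5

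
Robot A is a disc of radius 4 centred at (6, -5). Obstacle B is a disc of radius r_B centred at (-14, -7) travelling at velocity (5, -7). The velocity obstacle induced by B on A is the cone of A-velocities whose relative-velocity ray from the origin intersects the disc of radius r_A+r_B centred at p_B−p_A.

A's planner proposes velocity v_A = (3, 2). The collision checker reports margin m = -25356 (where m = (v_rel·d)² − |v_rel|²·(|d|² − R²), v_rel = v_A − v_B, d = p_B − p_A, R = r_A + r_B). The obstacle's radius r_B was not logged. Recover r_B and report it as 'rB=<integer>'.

m = -25356
d = (-20, -2);  v_rel = (-2, 9),  |v_rel|² = 85
v_rel×d = (-2)·(-2) − (9)·(-20) = 184
since m = R²·85 − 184²:  R² = (33856 + -25356) / 85 = 100
R = √100 = 10  ⇒  r_B = 10 − 4 = 6

rB=6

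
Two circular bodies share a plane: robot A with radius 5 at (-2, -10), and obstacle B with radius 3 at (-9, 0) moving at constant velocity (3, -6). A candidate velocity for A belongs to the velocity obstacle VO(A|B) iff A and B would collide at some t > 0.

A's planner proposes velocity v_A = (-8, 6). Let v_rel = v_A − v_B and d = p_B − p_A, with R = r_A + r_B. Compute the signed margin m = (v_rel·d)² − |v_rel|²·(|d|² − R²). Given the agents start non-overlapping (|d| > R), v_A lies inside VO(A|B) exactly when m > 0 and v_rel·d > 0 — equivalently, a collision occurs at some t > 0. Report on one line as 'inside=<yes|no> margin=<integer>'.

d = (-7, 10),  |d|² = 149;  R = 5+3 = 8,  c = 149−8² = 85
v_rel = (-11, 12),  |v_rel|² = 265;  v_rel·d = (-11)·(-7) + (12)·(10) = 197
265·t² − 394·t + 85 = 0  ⇒  m = 197² − 265·85 = 16284
m = 16284 > 0,  v_rel·d = 197 > 0  ⇒  inside

inside=yes margin=16284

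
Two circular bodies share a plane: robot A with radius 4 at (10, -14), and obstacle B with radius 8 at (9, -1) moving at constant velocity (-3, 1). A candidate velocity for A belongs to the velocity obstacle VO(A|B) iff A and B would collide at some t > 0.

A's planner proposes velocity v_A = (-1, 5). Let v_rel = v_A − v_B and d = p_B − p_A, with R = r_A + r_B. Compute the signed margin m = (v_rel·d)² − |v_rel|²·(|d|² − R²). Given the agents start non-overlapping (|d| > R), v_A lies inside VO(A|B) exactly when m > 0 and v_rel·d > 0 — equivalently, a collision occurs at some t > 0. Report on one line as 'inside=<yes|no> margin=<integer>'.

d = (-1, 13),  |d|² = 170;  R = 4+8 = 12,  c = 170−12² = 26
v_rel = (2, 4),  |v_rel|² = 20;  v_rel·d = (2)·(-1) + (4)·(13) = 50
20·t² − 100·t + 26 = 0  ⇒  m = 50² − 20·26 = 1980
m = 1980 > 0,  v_rel·d = 50 > 0  ⇒  inside

inside=yes margin=1980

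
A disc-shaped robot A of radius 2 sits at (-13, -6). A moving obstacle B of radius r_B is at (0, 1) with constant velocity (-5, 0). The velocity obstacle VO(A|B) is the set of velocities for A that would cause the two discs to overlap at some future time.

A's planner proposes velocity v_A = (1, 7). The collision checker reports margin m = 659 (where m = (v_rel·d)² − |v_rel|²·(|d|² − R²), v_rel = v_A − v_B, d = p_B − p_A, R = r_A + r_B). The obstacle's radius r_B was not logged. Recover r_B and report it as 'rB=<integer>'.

m = 659
d = (13, 7);  v_rel = (6, 7),  |v_rel|² = 85
v_rel×d = (6)·(7) − (7)·(13) = -49
since m = R²·85 − (-49)²:  R² = (2401 + 659) / 85 = 36
R = √36 = 6  ⇒  r_B = 6 − 2 = 4

rB=4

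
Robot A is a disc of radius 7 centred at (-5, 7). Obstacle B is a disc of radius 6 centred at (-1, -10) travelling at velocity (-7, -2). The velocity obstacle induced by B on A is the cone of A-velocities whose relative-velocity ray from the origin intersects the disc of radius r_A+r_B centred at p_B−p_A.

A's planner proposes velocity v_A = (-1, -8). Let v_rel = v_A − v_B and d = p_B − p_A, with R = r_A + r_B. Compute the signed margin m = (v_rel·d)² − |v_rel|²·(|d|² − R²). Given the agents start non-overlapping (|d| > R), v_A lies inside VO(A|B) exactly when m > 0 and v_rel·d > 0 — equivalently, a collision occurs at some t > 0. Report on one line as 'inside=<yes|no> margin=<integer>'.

d = (4, -17),  |d|² = 305;  R = 7+6 = 13,  c = 305−13² = 136
v_rel = (6, -6),  |v_rel|² = 72;  v_rel·d = (6)·(4) + (-6)·(-17) = 126
72·t² − 252·t + 136 = 0  ⇒  m = 126² − 72·136 = 6084
m = 6084 > 0,  v_rel·d = 126 > 0  ⇒  inside

inside=yes margin=6084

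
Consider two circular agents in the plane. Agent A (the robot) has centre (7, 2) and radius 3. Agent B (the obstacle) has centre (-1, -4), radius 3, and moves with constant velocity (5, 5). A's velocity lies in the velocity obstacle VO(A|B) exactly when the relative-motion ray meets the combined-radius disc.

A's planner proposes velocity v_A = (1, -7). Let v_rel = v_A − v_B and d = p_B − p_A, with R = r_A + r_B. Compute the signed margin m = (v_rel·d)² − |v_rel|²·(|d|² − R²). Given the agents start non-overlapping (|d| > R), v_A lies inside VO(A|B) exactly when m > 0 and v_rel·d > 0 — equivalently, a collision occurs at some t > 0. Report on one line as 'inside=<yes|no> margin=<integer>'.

d = (-8, -6),  |d|² = 100;  R = 3+3 = 6,  c = 100−6² = 64
v_rel = (-4, -12),  |v_rel|² = 160;  v_rel·d = (-4)·(-8) + (-12)·(-6) = 104
160·t² − 208·t + 64 = 0  ⇒  m = 104² − 160·64 = 576
m = 576 > 0,  v_rel·d = 104 > 0  ⇒  inside

inside=yes margin=576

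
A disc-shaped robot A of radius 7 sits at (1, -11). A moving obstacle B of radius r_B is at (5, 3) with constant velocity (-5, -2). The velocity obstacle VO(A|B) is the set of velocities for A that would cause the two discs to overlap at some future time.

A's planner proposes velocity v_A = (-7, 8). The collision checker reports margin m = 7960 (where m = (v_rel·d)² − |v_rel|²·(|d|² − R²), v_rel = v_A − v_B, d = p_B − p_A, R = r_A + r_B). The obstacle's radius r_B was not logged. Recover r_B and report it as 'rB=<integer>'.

m = 7960
d = (4, 14);  v_rel = (-2, 10),  |v_rel|² = 104
v_rel×d = (-2)·(14) − (10)·(4) = -68
since m = R²·104 − (-68)²:  R² = (4624 + 7960) / 104 = 121
R = √121 = 11  ⇒  r_B = 11 − 7 = 4

rB=4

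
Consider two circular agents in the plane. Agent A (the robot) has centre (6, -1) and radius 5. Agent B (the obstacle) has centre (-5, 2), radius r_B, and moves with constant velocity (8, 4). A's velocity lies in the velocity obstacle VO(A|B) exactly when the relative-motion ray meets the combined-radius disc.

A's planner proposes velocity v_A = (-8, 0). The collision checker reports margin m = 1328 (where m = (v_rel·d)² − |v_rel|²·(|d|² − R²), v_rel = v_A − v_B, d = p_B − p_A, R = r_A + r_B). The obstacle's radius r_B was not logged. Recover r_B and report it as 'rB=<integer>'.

m = 1328
d = (-11, 3);  v_rel = (-16, -4),  |v_rel|² = 272
v_rel×d = (-16)·(3) − (-4)·(-11) = -92
since m = R²·272 − (-92)²:  R² = (8464 + 1328) / 272 = 36
R = √36 = 6  ⇒  r_B = 6 − 5 = 1

rB=1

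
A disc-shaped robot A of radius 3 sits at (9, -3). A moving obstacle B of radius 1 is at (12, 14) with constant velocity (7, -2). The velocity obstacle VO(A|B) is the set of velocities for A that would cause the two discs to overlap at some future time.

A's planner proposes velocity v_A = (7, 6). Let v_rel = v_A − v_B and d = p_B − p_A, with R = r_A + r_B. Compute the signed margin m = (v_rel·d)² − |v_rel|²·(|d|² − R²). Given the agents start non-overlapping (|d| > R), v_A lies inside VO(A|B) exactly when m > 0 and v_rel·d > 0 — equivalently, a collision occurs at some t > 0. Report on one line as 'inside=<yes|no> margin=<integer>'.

d = (3, 17),  |d|² = 298;  R = 3+1 = 4,  c = 298−4² = 282
v_rel = (0, 8),  |v_rel|² = 64;  v_rel·d = (0)·(3) + (8)·(17) = 136
64·t² − 272·t + 282 = 0  ⇒  m = 136² − 64·282 = 448
m = 448 > 0,  v_rel·d = 136 > 0  ⇒  inside

inside=yes margin=448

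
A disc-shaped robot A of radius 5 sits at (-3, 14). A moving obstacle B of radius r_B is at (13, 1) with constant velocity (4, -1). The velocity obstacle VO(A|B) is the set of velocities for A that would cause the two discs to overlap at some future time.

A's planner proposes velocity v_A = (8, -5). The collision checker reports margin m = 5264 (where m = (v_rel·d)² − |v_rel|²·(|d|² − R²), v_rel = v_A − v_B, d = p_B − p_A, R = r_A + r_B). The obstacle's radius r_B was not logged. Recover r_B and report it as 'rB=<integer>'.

m = 5264
d = (16, -13);  v_rel = (4, -4),  |v_rel|² = 32
v_rel×d = (4)·(-13) − (-4)·(16) = 12
since m = R²·32 − 12²:  R² = (144 + 5264) / 32 = 169
R = √169 = 13  ⇒  r_B = 13 − 5 = 8

rB=8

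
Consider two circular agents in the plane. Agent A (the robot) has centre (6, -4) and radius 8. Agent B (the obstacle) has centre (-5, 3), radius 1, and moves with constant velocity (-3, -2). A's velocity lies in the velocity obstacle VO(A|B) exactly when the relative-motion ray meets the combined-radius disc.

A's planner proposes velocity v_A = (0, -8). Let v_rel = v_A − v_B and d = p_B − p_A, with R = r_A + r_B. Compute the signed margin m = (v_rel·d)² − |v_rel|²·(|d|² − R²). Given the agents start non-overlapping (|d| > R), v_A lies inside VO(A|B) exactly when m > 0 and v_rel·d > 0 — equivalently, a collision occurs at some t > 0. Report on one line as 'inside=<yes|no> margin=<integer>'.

d = (-11, 7),  |d|² = 170;  R = 8+1 = 9,  c = 170−9² = 89
v_rel = (3, -6),  |v_rel|² = 45;  v_rel·d = (3)·(-11) + (-6)·(7) = -75
45·t² + 150·t + 89 = 0  ⇒  m = (-75)² − 45·89 = 1620
m = 1620 > 0,  v_rel·d = -75 < 0  ⇒  outside

inside=no margin=1620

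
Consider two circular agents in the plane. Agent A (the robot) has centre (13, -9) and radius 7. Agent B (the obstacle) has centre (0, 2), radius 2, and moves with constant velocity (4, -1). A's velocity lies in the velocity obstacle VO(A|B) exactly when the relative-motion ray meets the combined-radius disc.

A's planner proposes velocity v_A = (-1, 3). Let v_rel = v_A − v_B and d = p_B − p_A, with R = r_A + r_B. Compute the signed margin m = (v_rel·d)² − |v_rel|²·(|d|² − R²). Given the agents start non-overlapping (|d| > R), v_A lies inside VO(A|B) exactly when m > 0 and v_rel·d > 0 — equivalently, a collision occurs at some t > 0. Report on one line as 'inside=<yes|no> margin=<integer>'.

d = (-13, 11),  |d|² = 290;  R = 7+2 = 9,  c = 290−9² = 209
v_rel = (-5, 4),  |v_rel|² = 41;  v_rel·d = (-5)·(-13) + (4)·(11) = 109
41·t² − 218·t + 209 = 0  ⇒  m = 109² − 41·209 = 3312
m = 3312 > 0,  v_rel·d = 109 > 0  ⇒  inside

inside=yes margin=3312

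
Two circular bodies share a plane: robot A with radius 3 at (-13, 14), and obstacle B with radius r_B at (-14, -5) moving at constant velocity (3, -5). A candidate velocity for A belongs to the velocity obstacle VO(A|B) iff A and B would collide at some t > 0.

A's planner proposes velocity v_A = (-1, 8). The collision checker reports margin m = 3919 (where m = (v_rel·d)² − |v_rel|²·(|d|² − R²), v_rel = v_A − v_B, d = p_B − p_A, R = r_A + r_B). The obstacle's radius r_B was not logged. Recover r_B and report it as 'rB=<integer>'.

m = 3919
d = (-1, -19);  v_rel = (-4, 13),  |v_rel|² = 185
v_rel×d = (-4)·(-19) − (13)·(-1) = 89
since m = R²·185 − 89²:  R² = (7921 + 3919) / 185 = 64
R = √64 = 8  ⇒  r_B = 8 − 3 = 5

rB=5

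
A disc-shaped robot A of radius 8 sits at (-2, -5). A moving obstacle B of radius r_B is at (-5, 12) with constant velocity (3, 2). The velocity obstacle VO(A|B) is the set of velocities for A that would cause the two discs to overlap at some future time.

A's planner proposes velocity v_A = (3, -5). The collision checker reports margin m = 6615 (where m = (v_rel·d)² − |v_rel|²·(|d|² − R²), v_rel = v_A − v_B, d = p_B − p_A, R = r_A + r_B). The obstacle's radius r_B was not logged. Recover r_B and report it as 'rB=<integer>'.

m = 6615
d = (-3, 17);  v_rel = (0, -7),  |v_rel|² = 49
v_rel×d = (0)·(17) − (-7)·(-3) = -21
since m = R²·49 − (-21)²:  R² = (441 + 6615) / 49 = 144
R = √144 = 12  ⇒  r_B = 12 − 8 = 4

rB=4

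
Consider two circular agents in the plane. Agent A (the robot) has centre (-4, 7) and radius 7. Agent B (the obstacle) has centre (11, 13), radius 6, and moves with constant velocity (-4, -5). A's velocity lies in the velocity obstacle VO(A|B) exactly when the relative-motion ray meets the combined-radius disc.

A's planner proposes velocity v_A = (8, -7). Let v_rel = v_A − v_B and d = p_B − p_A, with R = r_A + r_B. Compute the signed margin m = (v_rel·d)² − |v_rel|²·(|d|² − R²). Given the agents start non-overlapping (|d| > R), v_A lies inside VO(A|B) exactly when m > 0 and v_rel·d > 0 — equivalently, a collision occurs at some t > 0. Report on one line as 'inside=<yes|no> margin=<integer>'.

d = (15, 6),  |d|² = 261;  R = 7+6 = 13,  c = 261−13² = 92
v_rel = (12, -2),  |v_rel|² = 148;  v_rel·d = (12)·(15) + (-2)·(6) = 168
148·t² − 336·t + 92 = 0  ⇒  m = 168² − 148·92 = 14608
m = 14608 > 0,  v_rel·d = 168 > 0  ⇒  inside

inside=yes margin=14608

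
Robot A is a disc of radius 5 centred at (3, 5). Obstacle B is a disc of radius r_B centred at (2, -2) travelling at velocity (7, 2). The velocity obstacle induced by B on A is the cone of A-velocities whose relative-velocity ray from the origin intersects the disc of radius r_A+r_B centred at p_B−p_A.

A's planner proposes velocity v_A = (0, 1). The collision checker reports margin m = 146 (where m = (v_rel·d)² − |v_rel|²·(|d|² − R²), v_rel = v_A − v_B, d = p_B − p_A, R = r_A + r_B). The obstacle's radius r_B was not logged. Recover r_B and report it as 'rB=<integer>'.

m = 146
d = (-1, -7);  v_rel = (-7, -1),  |v_rel|² = 50
v_rel×d = (-7)·(-7) − (-1)·(-1) = 48
since m = R²·50 − 48²:  R² = (2304 + 146) / 50 = 49
R = √49 = 7  ⇒  r_B = 7 − 5 = 2

rB=2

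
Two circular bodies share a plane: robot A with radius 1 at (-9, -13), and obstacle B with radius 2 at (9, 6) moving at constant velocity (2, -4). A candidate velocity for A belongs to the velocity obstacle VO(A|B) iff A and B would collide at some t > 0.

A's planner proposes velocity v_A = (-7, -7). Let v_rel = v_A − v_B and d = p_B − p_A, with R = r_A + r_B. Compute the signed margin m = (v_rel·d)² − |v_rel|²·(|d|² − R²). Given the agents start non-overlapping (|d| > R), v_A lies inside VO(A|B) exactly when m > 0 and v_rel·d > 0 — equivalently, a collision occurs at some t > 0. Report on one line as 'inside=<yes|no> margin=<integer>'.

d = (18, 19),  |d|² = 685;  R = 1+2 = 3,  c = 685−3² = 676
v_rel = (-9, -3),  |v_rel|² = 90;  v_rel·d = (-9)·(18) + (-3)·(19) = -219
90·t² + 438·t + 676 = 0  ⇒  m = (-219)² − 90·676 = -12879
m = -12879 < 0,  v_rel·d = -219 < 0  ⇒  outside

inside=no margin=-12879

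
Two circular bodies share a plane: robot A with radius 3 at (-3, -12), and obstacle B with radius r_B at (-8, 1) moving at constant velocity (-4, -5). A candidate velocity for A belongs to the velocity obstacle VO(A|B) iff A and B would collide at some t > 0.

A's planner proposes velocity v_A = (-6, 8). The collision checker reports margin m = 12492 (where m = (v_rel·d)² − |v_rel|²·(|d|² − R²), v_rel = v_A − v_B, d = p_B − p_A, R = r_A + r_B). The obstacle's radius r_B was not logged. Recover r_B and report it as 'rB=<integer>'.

m = 12492
d = (-5, 13);  v_rel = (-2, 13),  |v_rel|² = 173
v_rel×d = (-2)·(13) − (13)·(-5) = 39
since m = R²·173 − 39²:  R² = (1521 + 12492) / 173 = 81
R = √81 = 9  ⇒  r_B = 9 − 3 = 6

rB=6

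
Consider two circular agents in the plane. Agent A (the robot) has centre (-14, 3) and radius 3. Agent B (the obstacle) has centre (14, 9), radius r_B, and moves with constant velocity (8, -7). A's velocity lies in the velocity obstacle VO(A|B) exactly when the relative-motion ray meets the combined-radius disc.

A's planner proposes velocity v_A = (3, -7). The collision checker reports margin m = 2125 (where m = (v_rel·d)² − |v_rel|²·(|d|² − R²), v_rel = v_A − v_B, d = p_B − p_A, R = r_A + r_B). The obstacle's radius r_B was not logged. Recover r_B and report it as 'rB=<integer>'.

m = 2125
d = (28, 6);  v_rel = (-5, 0),  |v_rel|² = 25
v_rel×d = (-5)·(6) − (0)·(28) = -30
since m = R²·25 − (-30)²:  R² = (900 + 2125) / 25 = 121
R = √121 = 11  ⇒  r_B = 11 − 3 = 8

rB=8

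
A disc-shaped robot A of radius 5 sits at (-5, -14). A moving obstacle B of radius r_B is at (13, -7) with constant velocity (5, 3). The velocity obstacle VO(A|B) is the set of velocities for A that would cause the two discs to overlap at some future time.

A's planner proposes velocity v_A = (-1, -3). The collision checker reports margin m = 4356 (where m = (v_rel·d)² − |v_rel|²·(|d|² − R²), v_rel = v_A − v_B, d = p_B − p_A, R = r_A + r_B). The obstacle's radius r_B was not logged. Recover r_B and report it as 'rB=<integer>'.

m = 4356
d = (18, 7);  v_rel = (-6, -6),  |v_rel|² = 72
v_rel×d = (-6)·(7) − (-6)·(18) = 66
since m = R²·72 − 66²:  R² = (4356 + 4356) / 72 = 121
R = √121 = 11  ⇒  r_B = 11 − 5 = 6

rB=6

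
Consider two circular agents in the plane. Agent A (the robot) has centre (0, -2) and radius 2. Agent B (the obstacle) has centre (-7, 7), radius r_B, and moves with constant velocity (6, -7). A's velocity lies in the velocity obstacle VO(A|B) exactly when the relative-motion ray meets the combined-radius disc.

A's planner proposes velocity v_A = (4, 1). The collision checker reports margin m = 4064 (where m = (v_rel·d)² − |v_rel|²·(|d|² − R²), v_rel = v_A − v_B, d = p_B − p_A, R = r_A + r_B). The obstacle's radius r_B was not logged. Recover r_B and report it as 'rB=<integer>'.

m = 4064
d = (-7, 9);  v_rel = (-2, 8),  |v_rel|² = 68
v_rel×d = (-2)·(9) − (8)·(-7) = 38
since m = R²·68 − 38²:  R² = (1444 + 4064) / 68 = 81
R = √81 = 9  ⇒  r_B = 9 − 2 = 7

rB=7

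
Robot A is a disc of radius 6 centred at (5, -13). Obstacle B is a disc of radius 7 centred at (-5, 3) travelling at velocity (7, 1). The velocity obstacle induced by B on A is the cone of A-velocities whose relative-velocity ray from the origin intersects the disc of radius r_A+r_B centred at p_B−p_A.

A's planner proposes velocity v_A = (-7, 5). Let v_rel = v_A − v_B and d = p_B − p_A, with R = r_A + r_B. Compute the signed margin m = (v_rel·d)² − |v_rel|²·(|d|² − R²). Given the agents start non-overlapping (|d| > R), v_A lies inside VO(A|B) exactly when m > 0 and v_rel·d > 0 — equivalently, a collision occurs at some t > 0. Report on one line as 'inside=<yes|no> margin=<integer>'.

d = (-10, 16),  |d|² = 356;  R = 6+7 = 13,  c = 356−13² = 187
v_rel = (-14, 4),  |v_rel|² = 212;  v_rel·d = (-14)·(-10) + (4)·(16) = 204
212·t² − 408·t + 187 = 0  ⇒  m = 204² − 212·187 = 1972
m = 1972 > 0,  v_rel·d = 204 > 0  ⇒  inside

inside=yes margin=1972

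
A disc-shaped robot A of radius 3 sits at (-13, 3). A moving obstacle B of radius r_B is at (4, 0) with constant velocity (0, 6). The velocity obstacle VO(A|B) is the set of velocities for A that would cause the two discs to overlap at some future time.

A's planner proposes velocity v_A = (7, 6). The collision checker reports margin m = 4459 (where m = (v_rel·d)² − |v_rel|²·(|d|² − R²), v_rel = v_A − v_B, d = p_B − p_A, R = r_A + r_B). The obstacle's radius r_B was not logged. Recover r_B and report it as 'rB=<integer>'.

m = 4459
d = (17, -3);  v_rel = (7, 0),  |v_rel|² = 49
v_rel×d = (7)·(-3) − (0)·(17) = -21
since m = R²·49 − (-21)²:  R² = (441 + 4459) / 49 = 100
R = √100 = 10  ⇒  r_B = 10 − 3 = 7

rB=7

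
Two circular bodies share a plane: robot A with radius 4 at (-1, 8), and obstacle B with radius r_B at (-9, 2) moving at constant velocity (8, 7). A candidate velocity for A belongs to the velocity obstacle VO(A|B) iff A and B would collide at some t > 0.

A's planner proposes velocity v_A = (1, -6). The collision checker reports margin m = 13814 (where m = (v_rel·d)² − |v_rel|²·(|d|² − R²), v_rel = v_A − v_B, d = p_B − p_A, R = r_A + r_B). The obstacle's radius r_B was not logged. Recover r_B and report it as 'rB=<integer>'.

m = 13814
d = (-8, -6);  v_rel = (-7, -13),  |v_rel|² = 218
v_rel×d = (-7)·(-6) − (-13)·(-8) = -62
since m = R²·218 − (-62)²:  R² = (3844 + 13814) / 218 = 81
R = √81 = 9  ⇒  r_B = 9 − 4 = 5

rB=5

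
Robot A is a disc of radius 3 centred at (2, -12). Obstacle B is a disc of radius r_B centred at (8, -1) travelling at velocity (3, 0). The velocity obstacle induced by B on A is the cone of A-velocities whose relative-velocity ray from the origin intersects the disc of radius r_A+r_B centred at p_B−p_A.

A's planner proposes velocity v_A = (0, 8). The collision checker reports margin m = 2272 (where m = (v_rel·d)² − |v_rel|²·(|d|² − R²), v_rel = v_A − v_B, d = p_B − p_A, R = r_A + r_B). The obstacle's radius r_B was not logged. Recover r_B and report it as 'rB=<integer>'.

m = 2272
d = (6, 11);  v_rel = (-3, 8),  |v_rel|² = 73
v_rel×d = (-3)·(11) − (8)·(6) = -81
since m = R²·73 − (-81)²:  R² = (6561 + 2272) / 73 = 121
R = √121 = 11  ⇒  r_B = 11 − 3 = 8

rB=8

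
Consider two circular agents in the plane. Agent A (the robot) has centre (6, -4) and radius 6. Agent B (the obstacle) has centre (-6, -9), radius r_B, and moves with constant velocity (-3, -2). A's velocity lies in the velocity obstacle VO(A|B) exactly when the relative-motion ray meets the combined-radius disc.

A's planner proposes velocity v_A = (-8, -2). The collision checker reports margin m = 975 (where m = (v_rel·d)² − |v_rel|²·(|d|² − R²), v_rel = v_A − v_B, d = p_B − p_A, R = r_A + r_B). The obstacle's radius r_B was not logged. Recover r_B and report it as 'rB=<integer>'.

m = 975
d = (-12, -5);  v_rel = (-5, 0),  |v_rel|² = 25
v_rel×d = (-5)·(-5) − (0)·(-12) = 25
since m = R²·25 − 25²:  R² = (625 + 975) / 25 = 64
R = √64 = 8  ⇒  r_B = 8 − 6 = 2

rB=2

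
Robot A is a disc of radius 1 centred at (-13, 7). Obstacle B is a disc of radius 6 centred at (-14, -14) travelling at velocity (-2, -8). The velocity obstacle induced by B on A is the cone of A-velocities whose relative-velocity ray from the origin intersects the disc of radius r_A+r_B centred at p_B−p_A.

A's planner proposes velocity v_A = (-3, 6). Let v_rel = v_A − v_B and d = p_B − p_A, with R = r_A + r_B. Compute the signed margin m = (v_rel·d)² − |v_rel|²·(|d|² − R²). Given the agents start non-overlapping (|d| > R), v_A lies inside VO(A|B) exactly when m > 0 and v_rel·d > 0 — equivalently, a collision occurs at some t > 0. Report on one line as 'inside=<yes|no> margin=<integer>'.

d = (-1, -21),  |d|² = 442;  R = 1+6 = 7,  c = 442−7² = 393
v_rel = (-1, 14),  |v_rel|² = 197;  v_rel·d = (-1)·(-1) + (14)·(-21) = -293
197·t² + 586·t + 393 = 0  ⇒  m = (-293)² − 197·393 = 8428
m = 8428 > 0,  v_rel·d = -293 < 0  ⇒  outside

inside=no margin=8428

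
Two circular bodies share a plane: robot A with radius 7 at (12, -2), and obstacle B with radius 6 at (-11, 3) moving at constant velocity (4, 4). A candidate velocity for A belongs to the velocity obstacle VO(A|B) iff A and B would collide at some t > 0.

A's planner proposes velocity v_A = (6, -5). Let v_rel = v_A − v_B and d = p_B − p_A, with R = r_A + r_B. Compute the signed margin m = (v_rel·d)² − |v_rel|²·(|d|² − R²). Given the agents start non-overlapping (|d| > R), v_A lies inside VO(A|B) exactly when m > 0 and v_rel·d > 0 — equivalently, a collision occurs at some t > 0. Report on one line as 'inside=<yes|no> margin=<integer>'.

d = (-23, 5),  |d|² = 554;  R = 7+6 = 13,  c = 554−13² = 385
v_rel = (2, -9),  |v_rel|² = 85;  v_rel·d = (2)·(-23) + (-9)·(5) = -91
85·t² + 182·t + 385 = 0  ⇒  m = (-91)² − 85·385 = -24444
m = -24444 < 0,  v_rel·d = -91 < 0  ⇒  outside

inside=no margin=-24444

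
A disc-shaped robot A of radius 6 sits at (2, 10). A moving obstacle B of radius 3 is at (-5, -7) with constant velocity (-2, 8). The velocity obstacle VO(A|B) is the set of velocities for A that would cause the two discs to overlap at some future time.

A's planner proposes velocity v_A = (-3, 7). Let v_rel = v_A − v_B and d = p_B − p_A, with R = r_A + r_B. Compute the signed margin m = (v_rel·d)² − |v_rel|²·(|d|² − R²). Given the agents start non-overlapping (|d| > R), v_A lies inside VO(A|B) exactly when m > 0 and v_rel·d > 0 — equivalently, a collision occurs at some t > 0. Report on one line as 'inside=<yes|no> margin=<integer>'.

d = (-7, -17),  |d|² = 338;  R = 6+3 = 9,  c = 338−9² = 257
v_rel = (-1, -1),  |v_rel|² = 2;  v_rel·d = (-1)·(-7) + (-1)·(-17) = 24
2·t² − 48·t + 257 = 0  ⇒  m = 24² − 2·257 = 62
m = 62 > 0,  v_rel·d = 24 > 0  ⇒  inside

inside=yes margin=62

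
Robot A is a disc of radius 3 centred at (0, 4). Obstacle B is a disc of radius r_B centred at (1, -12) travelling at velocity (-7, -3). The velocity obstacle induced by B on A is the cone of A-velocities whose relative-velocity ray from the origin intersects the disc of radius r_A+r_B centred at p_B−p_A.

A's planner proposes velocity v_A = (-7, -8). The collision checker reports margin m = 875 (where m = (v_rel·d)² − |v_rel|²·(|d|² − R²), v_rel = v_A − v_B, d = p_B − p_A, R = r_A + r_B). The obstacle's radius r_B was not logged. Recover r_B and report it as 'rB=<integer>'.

m = 875
d = (1, -16);  v_rel = (0, -5),  |v_rel|² = 25
v_rel×d = (0)·(-16) − (-5)·(1) = 5
since m = R²·25 − 5²:  R² = (25 + 875) / 25 = 36
R = √36 = 6  ⇒  r_B = 6 − 3 = 3

rB=3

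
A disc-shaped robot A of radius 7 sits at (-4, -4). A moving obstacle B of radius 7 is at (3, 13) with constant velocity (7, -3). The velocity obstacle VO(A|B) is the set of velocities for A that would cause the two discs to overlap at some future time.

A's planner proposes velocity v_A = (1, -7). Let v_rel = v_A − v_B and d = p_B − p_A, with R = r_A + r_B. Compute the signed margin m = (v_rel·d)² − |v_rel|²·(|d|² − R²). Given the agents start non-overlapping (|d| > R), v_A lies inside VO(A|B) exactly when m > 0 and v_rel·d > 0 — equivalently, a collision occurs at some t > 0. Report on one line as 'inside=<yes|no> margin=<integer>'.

d = (7, 17),  |d|² = 338;  R = 7+7 = 14,  c = 338−14² = 142
v_rel = (-6, -4),  |v_rel|² = 52;  v_rel·d = (-6)·(7) + (-4)·(17) = -110
52·t² + 220·t + 142 = 0  ⇒  m = (-110)² − 52·142 = 4716
m = 4716 > 0,  v_rel·d = -110 < 0  ⇒  outside

inside=no margin=4716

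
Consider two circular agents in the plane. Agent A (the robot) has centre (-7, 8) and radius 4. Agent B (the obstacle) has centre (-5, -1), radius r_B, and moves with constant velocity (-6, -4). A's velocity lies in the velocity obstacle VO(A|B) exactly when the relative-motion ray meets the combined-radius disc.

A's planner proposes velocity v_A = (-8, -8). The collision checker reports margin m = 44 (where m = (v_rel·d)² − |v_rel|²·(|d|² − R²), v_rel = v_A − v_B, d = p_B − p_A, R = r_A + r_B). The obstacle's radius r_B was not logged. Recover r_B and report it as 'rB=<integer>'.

m = 44
d = (2, -9);  v_rel = (-2, -4),  |v_rel|² = 20
v_rel×d = (-2)·(-9) − (-4)·(2) = 26
since m = R²·20 − 26²:  R² = (676 + 44) / 20 = 36
R = √36 = 6  ⇒  r_B = 6 − 4 = 2

rB=2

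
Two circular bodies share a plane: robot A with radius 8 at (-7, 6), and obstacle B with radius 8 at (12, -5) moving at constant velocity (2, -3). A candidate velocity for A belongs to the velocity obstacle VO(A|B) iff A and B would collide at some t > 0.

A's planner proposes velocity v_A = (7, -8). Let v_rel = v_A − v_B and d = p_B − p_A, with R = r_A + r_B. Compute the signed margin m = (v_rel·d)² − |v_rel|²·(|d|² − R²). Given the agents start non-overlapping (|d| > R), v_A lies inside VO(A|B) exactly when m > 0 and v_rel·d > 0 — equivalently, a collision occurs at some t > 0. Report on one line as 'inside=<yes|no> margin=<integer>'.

d = (19, -11),  |d|² = 482;  R = 8+8 = 16,  c = 482−16² = 226
v_rel = (5, -5),  |v_rel|² = 50;  v_rel·d = (5)·(19) + (-5)·(-11) = 150
50·t² − 300·t + 226 = 0  ⇒  m = 150² − 50·226 = 11200
m = 11200 > 0,  v_rel·d = 150 > 0  ⇒  inside

inside=yes margin=11200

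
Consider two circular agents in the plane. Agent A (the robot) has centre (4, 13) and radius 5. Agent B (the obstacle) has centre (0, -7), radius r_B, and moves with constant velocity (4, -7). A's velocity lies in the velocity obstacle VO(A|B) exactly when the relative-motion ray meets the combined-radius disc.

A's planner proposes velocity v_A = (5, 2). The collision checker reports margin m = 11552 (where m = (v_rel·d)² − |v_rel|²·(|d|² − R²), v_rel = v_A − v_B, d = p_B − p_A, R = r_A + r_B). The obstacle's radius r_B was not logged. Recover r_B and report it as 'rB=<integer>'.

m = 11552
d = (-4, -20);  v_rel = (1, 9),  |v_rel|² = 82
v_rel×d = (1)·(-20) − (9)·(-4) = 16
since m = R²·82 − 16²:  R² = (256 + 11552) / 82 = 144
R = √144 = 12  ⇒  r_B = 12 − 5 = 7

rB=7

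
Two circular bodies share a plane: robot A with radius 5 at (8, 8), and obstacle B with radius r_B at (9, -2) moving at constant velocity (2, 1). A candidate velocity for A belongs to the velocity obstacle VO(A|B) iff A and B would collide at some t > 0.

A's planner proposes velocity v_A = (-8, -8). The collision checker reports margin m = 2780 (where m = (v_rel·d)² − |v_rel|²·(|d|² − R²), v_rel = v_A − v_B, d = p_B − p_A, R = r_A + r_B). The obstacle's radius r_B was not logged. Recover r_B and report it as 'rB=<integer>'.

m = 2780
d = (1, -10);  v_rel = (-10, -9),  |v_rel|² = 181
v_rel×d = (-10)·(-10) − (-9)·(1) = 109
since m = R²·181 − 109²:  R² = (11881 + 2780) / 181 = 81
R = √81 = 9  ⇒  r_B = 9 − 5 = 4

rB=4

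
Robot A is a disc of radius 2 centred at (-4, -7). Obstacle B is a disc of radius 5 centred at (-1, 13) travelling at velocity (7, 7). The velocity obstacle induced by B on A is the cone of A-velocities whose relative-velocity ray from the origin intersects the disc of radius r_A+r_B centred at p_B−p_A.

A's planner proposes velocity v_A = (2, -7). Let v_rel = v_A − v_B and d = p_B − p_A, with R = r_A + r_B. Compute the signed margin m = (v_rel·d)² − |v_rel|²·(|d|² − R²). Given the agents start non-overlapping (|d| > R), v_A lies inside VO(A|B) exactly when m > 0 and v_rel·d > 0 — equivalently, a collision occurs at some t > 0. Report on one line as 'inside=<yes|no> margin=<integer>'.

d = (3, 20),  |d|² = 409;  R = 2+5 = 7,  c = 409−7² = 360
v_rel = (-5, -14),  |v_rel|² = 221;  v_rel·d = (-5)·(3) + (-14)·(20) = -295
221·t² + 590·t + 360 = 0  ⇒  m = (-295)² − 221·360 = 7465
m = 7465 > 0,  v_rel·d = -295 < 0  ⇒  outside

inside=no margin=7465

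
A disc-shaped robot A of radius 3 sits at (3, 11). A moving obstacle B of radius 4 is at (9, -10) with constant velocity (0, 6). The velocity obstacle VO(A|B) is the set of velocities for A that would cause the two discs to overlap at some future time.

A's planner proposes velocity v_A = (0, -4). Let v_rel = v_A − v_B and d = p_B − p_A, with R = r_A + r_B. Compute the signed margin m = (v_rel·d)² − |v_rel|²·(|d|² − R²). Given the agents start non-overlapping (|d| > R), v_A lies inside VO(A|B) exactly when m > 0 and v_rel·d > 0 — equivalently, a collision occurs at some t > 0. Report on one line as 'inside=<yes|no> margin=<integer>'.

d = (6, -21),  |d|² = 477;  R = 3+4 = 7,  c = 477−7² = 428
v_rel = (0, -10),  |v_rel|² = 100;  v_rel·d = (0)·(6) + (-10)·(-21) = 210
100·t² − 420·t + 428 = 0  ⇒  m = 210² − 100·428 = 1300
m = 1300 > 0,  v_rel·d = 210 > 0  ⇒  inside

inside=yes margin=1300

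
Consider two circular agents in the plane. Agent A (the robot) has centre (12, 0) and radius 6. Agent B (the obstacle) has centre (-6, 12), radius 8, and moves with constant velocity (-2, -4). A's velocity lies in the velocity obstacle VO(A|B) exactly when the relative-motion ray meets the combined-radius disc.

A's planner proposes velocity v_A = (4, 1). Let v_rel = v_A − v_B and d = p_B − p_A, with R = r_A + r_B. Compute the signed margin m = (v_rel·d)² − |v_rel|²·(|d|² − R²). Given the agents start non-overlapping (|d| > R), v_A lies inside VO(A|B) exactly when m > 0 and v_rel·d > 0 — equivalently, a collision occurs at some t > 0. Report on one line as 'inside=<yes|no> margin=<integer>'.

d = (-18, 12),  |d|² = 468;  R = 6+8 = 14,  c = 468−14² = 272
v_rel = (6, 5),  |v_rel|² = 61;  v_rel·d = (6)·(-18) + (5)·(12) = -48
61·t² + 96·t + 272 = 0  ⇒  m = (-48)² − 61·272 = -14288
m = -14288 < 0,  v_rel·d = -48 < 0  ⇒  outside

inside=no margin=-14288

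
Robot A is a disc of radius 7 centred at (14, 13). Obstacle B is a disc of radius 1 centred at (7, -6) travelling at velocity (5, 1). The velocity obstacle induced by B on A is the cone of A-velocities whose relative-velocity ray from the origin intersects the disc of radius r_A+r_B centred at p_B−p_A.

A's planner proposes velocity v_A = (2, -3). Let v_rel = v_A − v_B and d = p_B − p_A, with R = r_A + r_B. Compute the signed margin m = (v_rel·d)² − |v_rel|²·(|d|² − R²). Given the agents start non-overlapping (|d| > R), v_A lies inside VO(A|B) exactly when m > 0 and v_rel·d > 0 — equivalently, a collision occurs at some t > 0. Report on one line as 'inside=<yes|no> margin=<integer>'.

d = (-7, -19),  |d|² = 410;  R = 7+1 = 8,  c = 410−8² = 346
v_rel = (-3, -4),  |v_rel|² = 25;  v_rel·d = (-3)·(-7) + (-4)·(-19) = 97
25·t² − 194·t + 346 = 0  ⇒  m = 97² − 25·346 = 759
m = 759 > 0,  v_rel·d = 97 > 0  ⇒  inside

inside=yes margin=759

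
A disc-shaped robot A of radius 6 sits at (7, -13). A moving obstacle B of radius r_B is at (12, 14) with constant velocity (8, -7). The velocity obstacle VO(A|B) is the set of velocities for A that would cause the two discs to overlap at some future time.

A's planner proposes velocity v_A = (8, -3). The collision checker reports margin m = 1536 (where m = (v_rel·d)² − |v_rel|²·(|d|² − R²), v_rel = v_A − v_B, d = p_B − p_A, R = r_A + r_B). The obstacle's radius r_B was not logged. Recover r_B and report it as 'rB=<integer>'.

m = 1536
d = (5, 27);  v_rel = (0, 4),  |v_rel|² = 16
v_rel×d = (0)·(27) − (4)·(5) = -20
since m = R²·16 − (-20)²:  R² = (400 + 1536) / 16 = 121
R = √121 = 11  ⇒  r_B = 11 − 6 = 5

rB=5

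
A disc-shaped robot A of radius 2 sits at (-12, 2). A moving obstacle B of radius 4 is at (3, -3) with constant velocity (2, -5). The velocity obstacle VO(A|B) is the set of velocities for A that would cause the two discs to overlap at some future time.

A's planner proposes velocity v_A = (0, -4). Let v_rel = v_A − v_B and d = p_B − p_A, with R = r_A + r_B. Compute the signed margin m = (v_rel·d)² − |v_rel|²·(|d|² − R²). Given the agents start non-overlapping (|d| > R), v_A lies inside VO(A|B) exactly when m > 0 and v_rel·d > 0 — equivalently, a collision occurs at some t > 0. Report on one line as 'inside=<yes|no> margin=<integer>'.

d = (15, -5),  |d|² = 250;  R = 2+4 = 6,  c = 250−6² = 214
v_rel = (-2, 1),  |v_rel|² = 5;  v_rel·d = (-2)·(15) + (1)·(-5) = -35
5·t² + 70·t + 214 = 0  ⇒  m = (-35)² − 5·214 = 155
m = 155 > 0,  v_rel·d = -35 < 0  ⇒  outside

inside=no margin=155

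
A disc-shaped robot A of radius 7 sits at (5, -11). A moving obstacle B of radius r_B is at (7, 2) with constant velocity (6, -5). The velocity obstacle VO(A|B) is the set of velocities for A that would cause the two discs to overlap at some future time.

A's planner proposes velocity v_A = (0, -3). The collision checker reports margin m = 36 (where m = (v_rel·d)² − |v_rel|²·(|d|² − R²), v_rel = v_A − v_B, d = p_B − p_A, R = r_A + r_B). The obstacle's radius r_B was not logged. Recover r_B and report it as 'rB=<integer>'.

m = 36
d = (2, 13);  v_rel = (-6, 2),  |v_rel|² = 40
v_rel×d = (-6)·(13) − (2)·(2) = -82
since m = R²·40 − (-82)²:  R² = (6724 + 36) / 40 = 169
R = √169 = 13  ⇒  r_B = 13 − 7 = 6

rB=6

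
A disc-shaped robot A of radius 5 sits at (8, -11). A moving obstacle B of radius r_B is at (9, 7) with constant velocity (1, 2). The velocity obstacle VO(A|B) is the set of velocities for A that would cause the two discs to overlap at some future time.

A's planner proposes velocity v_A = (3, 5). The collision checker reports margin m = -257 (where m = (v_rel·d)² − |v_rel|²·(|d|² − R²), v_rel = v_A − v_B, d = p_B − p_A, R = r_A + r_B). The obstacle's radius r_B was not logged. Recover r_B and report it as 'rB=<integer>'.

m = -257
d = (1, 18);  v_rel = (2, 3),  |v_rel|² = 13
v_rel×d = (2)·(18) − (3)·(1) = 33
since m = R²·13 − 33²:  R² = (1089 + -257) / 13 = 64
R = √64 = 8  ⇒  r_B = 8 − 5 = 3

rB=3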